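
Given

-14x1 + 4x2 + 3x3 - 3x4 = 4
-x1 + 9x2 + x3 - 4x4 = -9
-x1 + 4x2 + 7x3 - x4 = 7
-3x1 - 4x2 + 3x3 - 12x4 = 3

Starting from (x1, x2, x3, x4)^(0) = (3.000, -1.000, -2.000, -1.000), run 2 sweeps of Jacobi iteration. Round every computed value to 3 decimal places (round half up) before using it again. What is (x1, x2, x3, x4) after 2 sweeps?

(0.108, -1.812, 1.229, 0.707)

Iteration 1:
  x1 = (4 - (4)·-1.000 - (3)·-2.000 - (-3)·-1.000) / (-14) = -0.786
  x2 = (-9 - (-1)·3.000 - (1)·-2.000 - (-4)·-1.000) / (9) = -0.889
  x3 = (7 - (-1)·3.000 - (4)·-1.000 - (-1)·-1.000) / (7) = 1.857
  x4 = (3 - (-3)·3.000 - (-4)·-1.000 - (3)·-2.000) / (-12) = -1.167
Iteration 2:
  x1 = (4 - (4)·-0.889 - (3)·1.857 - (-3)·-1.167) / (-14) = 0.108
  x2 = (-9 - (-1)·-0.786 - (1)·1.857 - (-4)·-1.167) / (9) = -1.812
  x3 = (7 - (-1)·-0.786 - (4)·-0.889 - (-1)·-1.167) / (7) = 1.229
  x4 = (3 - (-3)·-0.786 - (-4)·-0.889 - (3)·1.857) / (-12) = 0.707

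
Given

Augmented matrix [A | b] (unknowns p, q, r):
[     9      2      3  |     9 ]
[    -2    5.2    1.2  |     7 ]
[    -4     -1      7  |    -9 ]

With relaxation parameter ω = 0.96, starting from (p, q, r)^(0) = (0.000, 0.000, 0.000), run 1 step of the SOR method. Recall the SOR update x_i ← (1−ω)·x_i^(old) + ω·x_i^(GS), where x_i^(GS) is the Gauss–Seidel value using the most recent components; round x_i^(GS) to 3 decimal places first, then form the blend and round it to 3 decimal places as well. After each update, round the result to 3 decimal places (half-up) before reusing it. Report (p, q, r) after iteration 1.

(0.960, 1.646, -0.482)

Iteration 1:
  p: GS value = (9 - (2)·0.000 - (3)·0.000) / (9) = 1.000;  p ← (1−ω)·0.000 + ω·1.000 = 0.960
  q: GS value = (7 - (-2)·0.960 - (1.2)·0.000) / (5.2) = 1.715;  q ← (1−ω)·0.000 + ω·1.715 = 1.646
  r: GS value = (-9 - (-4)·0.960 - (-1)·1.646) / (7) = -0.502;  r ← (1−ω)·0.000 + ω·-0.502 = -0.482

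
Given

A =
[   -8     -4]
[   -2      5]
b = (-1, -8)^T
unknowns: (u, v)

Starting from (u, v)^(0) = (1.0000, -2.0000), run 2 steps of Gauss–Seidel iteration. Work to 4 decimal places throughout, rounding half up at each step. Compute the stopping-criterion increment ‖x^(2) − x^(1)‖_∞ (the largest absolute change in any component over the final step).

Iteration 1:
  u = (-1 - (-4)·-2.0000) / (-8) = 1.1250
  v = (-8 - (-2)·1.1250) / (5) = -1.1500
Iteration 2:
  u = (-1 - (-4)·-1.1500) / (-8) = 0.7000
  v = (-8 - (-2)·0.7000) / (5) = -1.3200
Change: (-0.4250, -0.1700) → max |·| = 0.4250

0.4250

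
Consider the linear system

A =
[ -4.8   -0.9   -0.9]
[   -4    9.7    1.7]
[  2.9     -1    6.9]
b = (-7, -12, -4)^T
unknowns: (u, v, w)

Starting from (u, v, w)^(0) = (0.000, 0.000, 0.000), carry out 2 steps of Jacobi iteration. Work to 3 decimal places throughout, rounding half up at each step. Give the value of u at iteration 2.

1.799

Iteration 1:
  u = (-7 - (-0.9)·0.000 - (-0.9)·0.000) / (-4.8) = 1.458
  v = (-12 - (-4)·0.000 - (1.7)·0.000) / (9.7) = -1.237
  w = (-4 - (2.9)·0.000 - (-1)·0.000) / (6.9) = -0.580
Iteration 2:
  u = (-7 - (-0.9)·-1.237 - (-0.9)·-0.580) / (-4.8) = 1.799
  v = (-12 - (-4)·1.458 - (1.7)·-0.580) / (9.7) = -0.534
  w = (-4 - (2.9)·1.458 - (-1)·-1.237) / (6.9) = -1.372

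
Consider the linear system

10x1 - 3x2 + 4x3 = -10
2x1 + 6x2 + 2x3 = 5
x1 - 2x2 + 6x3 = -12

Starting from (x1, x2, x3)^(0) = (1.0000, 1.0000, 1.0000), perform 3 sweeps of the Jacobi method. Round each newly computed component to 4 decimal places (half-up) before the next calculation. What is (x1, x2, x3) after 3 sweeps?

Iteration 1:
  x1 = (-10 - (-3)·1.0000 - (4)·1.0000) / (10) = -1.1000
  x2 = (5 - (2)·1.0000 - (2)·1.0000) / (6) = 0.1667
  x3 = (-12 - (1)·1.0000 - (-2)·1.0000) / (6) = -1.8333
Iteration 2:
  x1 = (-10 - (-3)·0.1667 - (4)·-1.8333) / (10) = -0.2167
  x2 = (5 - (2)·-1.1000 - (2)·-1.8333) / (6) = 1.8111
  x3 = (-12 - (1)·-1.1000 - (-2)·0.1667) / (6) = -1.7611
Iteration 3:
  x1 = (-10 - (-3)·1.8111 - (4)·-1.7611) / (10) = 0.2478
  x2 = (5 - (2)·-0.2167 - (2)·-1.7611) / (6) = 1.4926
  x3 = (-12 - (1)·-0.2167 - (-2)·1.8111) / (6) = -1.3602

(0.2478, 1.4926, -1.3602)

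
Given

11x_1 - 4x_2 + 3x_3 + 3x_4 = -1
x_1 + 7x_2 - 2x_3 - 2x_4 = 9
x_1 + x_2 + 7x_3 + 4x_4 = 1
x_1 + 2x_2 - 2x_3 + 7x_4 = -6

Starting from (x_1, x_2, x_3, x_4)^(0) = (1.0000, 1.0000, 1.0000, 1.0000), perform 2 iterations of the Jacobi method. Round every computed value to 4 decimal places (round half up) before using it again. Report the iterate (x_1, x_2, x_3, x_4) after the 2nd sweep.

(1.0000, 0.8349, 0.5083, -1.5121)

Iteration 1:
  x_1 = (-1 - (-4)·1.0000 - (3)·1.0000 - (3)·1.0000) / (11) = -0.2727
  x_2 = (9 - (1)·1.0000 - (-2)·1.0000 - (-2)·1.0000) / (7) = 1.7143
  x_3 = (1 - (1)·1.0000 - (1)·1.0000 - (4)·1.0000) / (7) = -0.7143
  x_4 = (-6 - (1)·1.0000 - (2)·1.0000 - (-2)·1.0000) / (7) = -1.0000
Iteration 2:
  x_1 = (-1 - (-4)·1.7143 - (3)·-0.7143 - (3)·-1.0000) / (11) = 1.0000
  x_2 = (9 - (1)·-0.2727 - (-2)·-0.7143 - (-2)·-1.0000) / (7) = 0.8349
  x_3 = (1 - (1)·-0.2727 - (1)·1.7143 - (4)·-1.0000) / (7) = 0.5083
  x_4 = (-6 - (1)·-0.2727 - (2)·1.7143 - (-2)·-0.7143) / (7) = -1.5121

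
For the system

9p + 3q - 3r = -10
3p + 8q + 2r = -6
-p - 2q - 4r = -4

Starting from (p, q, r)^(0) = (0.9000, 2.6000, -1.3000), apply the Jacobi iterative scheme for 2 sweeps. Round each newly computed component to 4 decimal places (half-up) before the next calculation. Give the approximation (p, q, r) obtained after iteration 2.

Iteration 1:
  p = (-10 - (3)·2.6000 - (-3)·-1.3000) / (9) = -2.4111
  q = (-6 - (3)·0.9000 - (2)·-1.3000) / (8) = -0.7625
  r = (-4 - (-1)·0.9000 - (-2)·2.6000) / (-4) = -0.5250
Iteration 2:
  p = (-10 - (3)·-0.7625 - (-3)·-0.5250) / (9) = -1.0319
  q = (-6 - (3)·-2.4111 - (2)·-0.5250) / (8) = 0.2854
  r = (-4 - (-1)·-2.4111 - (-2)·-0.7625) / (-4) = 1.9840

(-1.0319, 0.2854, 1.9840)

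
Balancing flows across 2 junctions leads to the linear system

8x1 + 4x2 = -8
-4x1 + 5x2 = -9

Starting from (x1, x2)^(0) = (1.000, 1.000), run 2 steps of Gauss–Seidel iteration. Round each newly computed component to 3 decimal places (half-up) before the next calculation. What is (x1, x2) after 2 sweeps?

Iteration 1:
  x1 = (-8 - (4)·1.000) / (8) = -1.500
  x2 = (-9 - (-4)·-1.500) / (5) = -3.000
Iteration 2:
  x1 = (-8 - (4)·-3.000) / (8) = 0.500
  x2 = (-9 - (-4)·0.500) / (5) = -1.400

(0.500, -1.400)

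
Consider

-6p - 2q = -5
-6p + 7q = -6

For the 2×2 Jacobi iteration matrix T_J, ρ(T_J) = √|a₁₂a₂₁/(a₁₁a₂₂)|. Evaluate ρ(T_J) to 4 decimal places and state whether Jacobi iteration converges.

0.5345

a₁₂a₂₁/(a₁₁a₂₂) = (-2)·(-6) / ((-6)·(7)) = -0.285714
ρ = √|-0.285714| = √0.285714 = 0.5345
ρ < 1, so Jacobi converges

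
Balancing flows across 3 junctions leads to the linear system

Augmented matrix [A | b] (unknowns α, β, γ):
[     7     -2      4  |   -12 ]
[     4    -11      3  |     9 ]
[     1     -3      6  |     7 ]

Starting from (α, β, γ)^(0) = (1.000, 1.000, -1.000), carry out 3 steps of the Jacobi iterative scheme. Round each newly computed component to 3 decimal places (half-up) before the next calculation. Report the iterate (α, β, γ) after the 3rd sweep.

(-2.461, -1.571, 1.269)

Iteration 1:
  α = (-12 - (-2)·1.000 - (4)·-1.000) / (7) = -0.857
  β = (9 - (4)·1.000 - (3)·-1.000) / (-11) = -0.727
  γ = (7 - (1)·1.000 - (-3)·1.000) / (6) = 1.500
Iteration 2:
  α = (-12 - (-2)·-0.727 - (4)·1.500) / (7) = -2.779
  β = (9 - (4)·-0.857 - (3)·1.500) / (-11) = -0.721
  γ = (7 - (1)·-0.857 - (-3)·-0.727) / (6) = 0.946
Iteration 3:
  α = (-12 - (-2)·-0.721 - (4)·0.946) / (7) = -2.461
  β = (9 - (4)·-2.779 - (3)·0.946) / (-11) = -1.571
  γ = (7 - (1)·-2.779 - (-3)·-0.721) / (6) = 1.269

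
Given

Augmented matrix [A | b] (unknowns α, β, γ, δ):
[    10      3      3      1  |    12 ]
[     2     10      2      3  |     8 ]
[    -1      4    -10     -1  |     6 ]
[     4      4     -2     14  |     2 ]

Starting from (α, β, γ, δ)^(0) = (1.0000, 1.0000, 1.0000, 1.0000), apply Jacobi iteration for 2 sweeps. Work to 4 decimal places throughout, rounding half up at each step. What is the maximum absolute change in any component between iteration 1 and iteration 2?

Iteration 1:
  α = (12 - (3)·1.0000 - (3)·1.0000 - (1)·1.0000) / (10) = 0.5000
  β = (8 - (2)·1.0000 - (2)·1.0000 - (3)·1.0000) / (10) = 0.1000
  γ = (6 - (-1)·1.0000 - (4)·1.0000 - (-1)·1.0000) / (-10) = -0.4000
  δ = (2 - (4)·1.0000 - (4)·1.0000 - (-2)·1.0000) / (14) = -0.2857
Iteration 2:
  α = (12 - (3)·0.1000 - (3)·-0.4000 - (1)·-0.2857) / (10) = 1.3186
  β = (8 - (2)·0.5000 - (2)·-0.4000 - (3)·-0.2857) / (10) = 0.8657
  γ = (6 - (-1)·0.5000 - (4)·0.1000 - (-1)·-0.2857) / (-10) = -0.5814
  δ = (2 - (4)·0.5000 - (4)·0.1000 - (-2)·-0.4000) / (14) = -0.0857
Change: (0.8186, 0.7657, -0.1814, 0.2000) → max |·| = 0.8186

0.8186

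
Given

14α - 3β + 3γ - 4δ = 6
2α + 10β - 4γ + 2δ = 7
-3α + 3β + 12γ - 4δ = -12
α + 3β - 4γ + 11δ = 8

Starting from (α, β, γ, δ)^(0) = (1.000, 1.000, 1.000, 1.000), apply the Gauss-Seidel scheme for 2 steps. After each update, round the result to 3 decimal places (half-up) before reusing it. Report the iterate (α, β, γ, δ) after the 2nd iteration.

(0.796, 0.228, -0.788, 0.306)

Iteration 1:
  α = (6 - (-3)·1.000 - (3)·1.000 - (-4)·1.000) / (14) = 0.714
  β = (7 - (2)·0.714 - (-4)·1.000 - (2)·1.000) / (10) = 0.757
  γ = (-12 - (-3)·0.714 - (3)·0.757 - (-4)·1.000) / (12) = -0.677
  δ = (8 - (1)·0.714 - (3)·0.757 - (-4)·-0.677) / (11) = 0.210
Iteration 2:
  α = (6 - (-3)·0.757 - (3)·-0.677 - (-4)·0.210) / (14) = 0.796
  β = (7 - (2)·0.796 - (-4)·-0.677 - (2)·0.210) / (10) = 0.228
  γ = (-12 - (-3)·0.796 - (3)·0.228 - (-4)·0.210) / (12) = -0.788
  δ = (8 - (1)·0.796 - (3)·0.228 - (-4)·-0.788) / (11) = 0.306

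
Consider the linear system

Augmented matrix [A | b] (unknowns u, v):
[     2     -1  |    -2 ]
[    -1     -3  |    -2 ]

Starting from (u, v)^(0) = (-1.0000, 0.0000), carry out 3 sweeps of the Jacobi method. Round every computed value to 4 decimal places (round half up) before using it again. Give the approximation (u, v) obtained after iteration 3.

(-0.5000, 0.8333)

Iteration 1:
  u = (-2 - (-1)·0.0000) / (2) = -1.0000
  v = (-2 - (-1)·-1.0000) / (-3) = 1.0000
Iteration 2:
  u = (-2 - (-1)·1.0000) / (2) = -0.5000
  v = (-2 - (-1)·-1.0000) / (-3) = 1.0000
Iteration 3:
  u = (-2 - (-1)·1.0000) / (2) = -0.5000
  v = (-2 - (-1)·-0.5000) / (-3) = 0.8333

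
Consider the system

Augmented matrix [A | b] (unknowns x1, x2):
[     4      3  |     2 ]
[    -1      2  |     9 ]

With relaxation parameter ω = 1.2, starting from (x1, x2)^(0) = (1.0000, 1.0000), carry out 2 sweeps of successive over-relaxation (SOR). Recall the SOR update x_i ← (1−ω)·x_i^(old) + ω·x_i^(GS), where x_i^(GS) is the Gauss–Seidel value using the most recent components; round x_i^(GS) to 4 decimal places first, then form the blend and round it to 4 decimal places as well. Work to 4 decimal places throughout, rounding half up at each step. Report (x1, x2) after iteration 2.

Iteration 1:
  x1: GS value = (2 - (3)·1.0000) / (4) = -0.2500;  x1 ← (1−ω)·1.0000 + ω·-0.2500 = -0.5000
  x2: GS value = (9 - (-1)·-0.5000) / (2) = 4.2500;  x2 ← (1−ω)·1.0000 + ω·4.2500 = 4.9000
Iteration 2:
  x1: GS value = (2 - (3)·4.9000) / (4) = -3.1750;  x1 ← (1−ω)·-0.5000 + ω·-3.1750 = -3.7100
  x2: GS value = (9 - (-1)·-3.7100) / (2) = 2.6450;  x2 ← (1−ω)·4.9000 + ω·2.6450 = 2.1940

(-3.7100, 2.1940)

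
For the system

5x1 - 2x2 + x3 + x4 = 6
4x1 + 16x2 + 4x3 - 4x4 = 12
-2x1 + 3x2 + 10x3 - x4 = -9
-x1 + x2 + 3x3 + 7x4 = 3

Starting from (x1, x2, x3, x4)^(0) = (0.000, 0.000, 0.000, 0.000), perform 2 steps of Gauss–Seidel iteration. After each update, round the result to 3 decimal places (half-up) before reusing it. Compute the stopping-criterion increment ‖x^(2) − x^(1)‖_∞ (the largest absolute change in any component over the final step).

Iteration 1:
  x1 = (6 - (-2)·0.000 - (1)·0.000 - (1)·0.000) / (5) = 1.200
  x2 = (12 - (4)·1.200 - (4)·0.000 - (-4)·0.000) / (16) = 0.450
  x3 = (-9 - (-2)·1.200 - (3)·0.450 - (-1)·0.000) / (10) = -0.795
  x4 = (3 - (-1)·1.200 - (1)·0.450 - (3)·-0.795) / (7) = 0.876
Iteration 2:
  x1 = (6 - (-2)·0.450 - (1)·-0.795 - (1)·0.876) / (5) = 1.364
  x2 = (12 - (4)·1.364 - (4)·-0.795 - (-4)·0.876) / (16) = 0.827
  x3 = (-9 - (-2)·1.364 - (3)·0.827 - (-1)·0.876) / (10) = -0.788
  x4 = (3 - (-1)·1.364 - (1)·0.827 - (3)·-0.788) / (7) = 0.843
Change: (0.164, 0.377, 0.007, -0.033) → max |·| = 0.377

0.377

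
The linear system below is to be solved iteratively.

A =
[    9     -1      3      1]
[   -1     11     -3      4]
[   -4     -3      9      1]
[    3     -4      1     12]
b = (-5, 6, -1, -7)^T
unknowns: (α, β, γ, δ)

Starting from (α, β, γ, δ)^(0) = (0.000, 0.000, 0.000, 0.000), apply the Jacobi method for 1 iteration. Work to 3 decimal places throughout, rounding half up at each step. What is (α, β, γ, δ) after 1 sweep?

Iteration 1:
  α = (-5 - (-1)·0.000 - (3)·0.000 - (1)·0.000) / (9) = -0.556
  β = (6 - (-1)·0.000 - (-3)·0.000 - (4)·0.000) / (11) = 0.545
  γ = (-1 - (-4)·0.000 - (-3)·0.000 - (1)·0.000) / (9) = -0.111
  δ = (-7 - (3)·0.000 - (-4)·0.000 - (1)·0.000) / (12) = -0.583

(-0.556, 0.545, -0.111, -0.583)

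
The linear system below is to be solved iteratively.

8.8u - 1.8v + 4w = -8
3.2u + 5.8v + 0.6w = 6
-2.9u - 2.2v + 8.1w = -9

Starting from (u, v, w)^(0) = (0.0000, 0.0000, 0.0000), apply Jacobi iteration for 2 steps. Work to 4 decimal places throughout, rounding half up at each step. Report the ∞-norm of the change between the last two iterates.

Iteration 1:
  u = (-8 - (-1.8)·0.0000 - (4)·0.0000) / (8.8) = -0.9091
  v = (6 - (3.2)·0.0000 - (0.6)·0.0000) / (5.8) = 1.0345
  w = (-9 - (-2.9)·0.0000 - (-2.2)·0.0000) / (8.1) = -1.1111
Iteration 2:
  u = (-8 - (-1.8)·1.0345 - (4)·-1.1111) / (8.8) = -0.1924
  v = (6 - (3.2)·-0.9091 - (0.6)·-1.1111) / (5.8) = 1.6510
  w = (-9 - (-2.9)·-0.9091 - (-2.2)·1.0345) / (8.1) = -1.1556
Change: (0.7167, 0.6165, -0.0445) → max |·| = 0.7167

0.7167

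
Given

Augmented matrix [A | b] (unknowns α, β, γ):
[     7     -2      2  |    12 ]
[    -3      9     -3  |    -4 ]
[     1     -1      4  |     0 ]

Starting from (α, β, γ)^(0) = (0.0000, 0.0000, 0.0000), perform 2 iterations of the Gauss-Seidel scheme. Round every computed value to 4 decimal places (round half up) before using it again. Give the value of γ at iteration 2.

-0.4548

Iteration 1:
  α = (12 - (-2)·0.0000 - (2)·0.0000) / (7) = 1.7143
  β = (-4 - (-3)·1.7143 - (-3)·0.0000) / (9) = 0.1270
  γ = (0 - (1)·1.7143 - (-1)·0.1270) / (4) = -0.3968
Iteration 2:
  α = (12 - (-2)·0.1270 - (2)·-0.3968) / (7) = 1.8639
  β = (-4 - (-3)·1.8639 - (-3)·-0.3968) / (9) = 0.0446
  γ = (0 - (1)·1.8639 - (-1)·0.0446) / (4) = -0.4548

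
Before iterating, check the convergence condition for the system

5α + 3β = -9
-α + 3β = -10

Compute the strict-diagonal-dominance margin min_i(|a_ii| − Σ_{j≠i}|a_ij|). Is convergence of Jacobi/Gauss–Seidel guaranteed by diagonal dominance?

2

row 1: |5| − (3) = 2
row 2: |3| − (1) = 2
minimum over rows = 2 → strictly diagonally dominant (convergence guaranteed)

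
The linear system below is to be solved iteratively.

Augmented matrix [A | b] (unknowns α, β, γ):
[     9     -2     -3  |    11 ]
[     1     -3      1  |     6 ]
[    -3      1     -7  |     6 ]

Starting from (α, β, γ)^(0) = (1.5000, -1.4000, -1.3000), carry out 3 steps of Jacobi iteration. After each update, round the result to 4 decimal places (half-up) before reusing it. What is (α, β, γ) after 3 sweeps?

(0.2412, -2.3707, -1.2979)

Iteration 1:
  α = (11 - (-2)·-1.4000 - (-3)·-1.3000) / (9) = 0.4778
  β = (6 - (1)·1.5000 - (1)·-1.3000) / (-3) = -1.9333
  γ = (6 - (-3)·1.5000 - (1)·-1.4000) / (-7) = -1.7000
Iteration 2:
  α = (11 - (-2)·-1.9333 - (-3)·-1.7000) / (9) = 0.2259
  β = (6 - (1)·0.4778 - (1)·-1.7000) / (-3) = -2.4074
  γ = (6 - (-3)·0.4778 - (1)·-1.9333) / (-7) = -1.3381
Iteration 3:
  α = (11 - (-2)·-2.4074 - (-3)·-1.3381) / (9) = 0.2412
  β = (6 - (1)·0.2259 - (1)·-1.3381) / (-3) = -2.3707
  γ = (6 - (-3)·0.2259 - (1)·-2.4074) / (-7) = -1.2979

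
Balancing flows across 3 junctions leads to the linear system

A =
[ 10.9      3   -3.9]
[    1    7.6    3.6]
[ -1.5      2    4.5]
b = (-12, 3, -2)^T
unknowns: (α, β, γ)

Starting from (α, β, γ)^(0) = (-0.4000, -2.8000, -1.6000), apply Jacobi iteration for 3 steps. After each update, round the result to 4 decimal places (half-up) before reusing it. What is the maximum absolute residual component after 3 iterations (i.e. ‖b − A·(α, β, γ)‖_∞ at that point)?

Iteration 1:
  α = (-12 - (3)·-2.8000 - (-3.9)·-1.6000) / (10.9) = -0.9028
  β = (3 - (1)·-0.4000 - (3.6)·-1.6000) / (7.6) = 1.2053
  γ = (-2 - (-1.5)·-0.4000 - (2)·-2.8000) / (4.5) = 0.6667
Iteration 2:
  α = (-12 - (3)·1.2053 - (-3.9)·0.6667) / (10.9) = -1.1941
  β = (3 - (1)·-0.9028 - (3.6)·0.6667) / (7.6) = 0.1977
  γ = (-2 - (-1.5)·-0.9028 - (2)·1.2053) / (4.5) = -1.2811
Iteration 3:
  α = (-12 - (3)·0.1977 - (-3.9)·-1.2811) / (10.9) = -1.6137
  β = (3 - (1)·-1.1941 - (3.6)·-1.2811) / (7.6) = 1.1587
  γ = (-2 - (-1.5)·-1.1941 - (2)·0.1977) / (4.5) = -0.9303
Residual b − A·x = (-1.5149, -0.8433, -2.5516); ∞-norm = 2.5516

2.5516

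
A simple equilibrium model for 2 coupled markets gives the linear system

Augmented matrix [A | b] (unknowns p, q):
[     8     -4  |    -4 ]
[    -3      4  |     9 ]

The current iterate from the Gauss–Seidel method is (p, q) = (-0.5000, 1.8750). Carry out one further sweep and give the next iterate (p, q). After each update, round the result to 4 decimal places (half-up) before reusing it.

One sweep:
  p = (-4 - (-4)·1.8750) / (8) = 0.4375
  q = (9 - (-3)·0.4375) / (4) = 2.5781

(0.4375, 2.5781)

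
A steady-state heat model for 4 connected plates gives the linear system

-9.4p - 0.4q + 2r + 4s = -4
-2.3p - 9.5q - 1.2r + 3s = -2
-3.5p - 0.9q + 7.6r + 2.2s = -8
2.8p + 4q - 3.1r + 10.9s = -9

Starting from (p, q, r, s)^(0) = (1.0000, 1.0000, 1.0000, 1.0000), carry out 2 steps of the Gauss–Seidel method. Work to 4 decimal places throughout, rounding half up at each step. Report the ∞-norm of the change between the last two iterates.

1.3741

Iteration 1:
  p = (-4 - (-0.4)·1.0000 - (2)·1.0000 - (4)·1.0000) / (-9.4) = 1.0213
  q = (-2 - (-2.3)·1.0213 - (-1.2)·1.0000 - (3)·1.0000) / (-9.5) = 0.1527
  r = (-8 - (-3.5)·1.0213 - (-0.9)·0.1527 - (2.2)·1.0000) / (7.6) = -0.8537
  s = (-9 - (2.8)·1.0213 - (4)·0.1527 - (-3.1)·-0.8537) / (10.9) = -1.3869
Iteration 2:
  p = (-4 - (-0.4)·0.1527 - (2)·-0.8537 - (4)·-1.3869) / (-9.4) = -0.3528
  q = (-2 - (-2.3)·-0.3528 - (-1.2)·-0.8537 - (3)·-1.3869) / (-9.5) = -0.0342
  r = (-8 - (-3.5)·-0.3528 - (-0.9)·-0.0342 - (2.2)·-1.3869) / (7.6) = -0.8177
  s = (-9 - (2.8)·-0.3528 - (4)·-0.0342 - (-3.1)·-0.8177) / (10.9) = -0.9551
Change: (-1.3741, -0.1869, 0.0360, 0.4318) → max |·| = 1.3741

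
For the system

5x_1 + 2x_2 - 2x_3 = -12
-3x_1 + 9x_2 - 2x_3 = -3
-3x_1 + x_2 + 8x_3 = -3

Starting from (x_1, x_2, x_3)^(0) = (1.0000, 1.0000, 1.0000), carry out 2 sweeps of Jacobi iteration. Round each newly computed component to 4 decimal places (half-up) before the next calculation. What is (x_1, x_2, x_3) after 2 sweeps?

Iteration 1:
  x_1 = (-12 - (2)·1.0000 - (-2)·1.0000) / (5) = -2.4000
  x_2 = (-3 - (-3)·1.0000 - (-2)·1.0000) / (9) = 0.2222
  x_3 = (-3 - (-3)·1.0000 - (1)·1.0000) / (8) = -0.1250
Iteration 2:
  x_1 = (-12 - (2)·0.2222 - (-2)·-0.1250) / (5) = -2.5389
  x_2 = (-3 - (-3)·-2.4000 - (-2)·-0.1250) / (9) = -1.1611
  x_3 = (-3 - (-3)·-2.4000 - (1)·0.2222) / (8) = -1.3028

(-2.5389, -1.1611, -1.3028)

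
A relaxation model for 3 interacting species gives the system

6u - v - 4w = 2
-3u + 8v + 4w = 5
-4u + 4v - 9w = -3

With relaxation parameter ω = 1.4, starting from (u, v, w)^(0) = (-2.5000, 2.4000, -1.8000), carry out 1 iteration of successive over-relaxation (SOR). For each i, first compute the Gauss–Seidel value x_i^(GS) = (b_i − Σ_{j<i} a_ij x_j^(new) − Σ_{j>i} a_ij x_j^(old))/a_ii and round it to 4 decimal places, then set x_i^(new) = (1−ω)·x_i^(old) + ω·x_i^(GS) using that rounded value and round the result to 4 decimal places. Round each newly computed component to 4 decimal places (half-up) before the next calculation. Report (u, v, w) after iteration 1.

Iteration 1:
  u: GS value = (2 - (-1)·2.4000 - (-4)·-1.8000) / (6) = -0.4667;  u ← (1−ω)·-2.5000 + ω·-0.4667 = 0.3466
  v: GS value = (5 - (-3)·0.3466 - (4)·-1.8000) / (8) = 1.6550;  v ← (1−ω)·2.4000 + ω·1.6550 = 1.3570
  w: GS value = (-3 - (-4)·0.3466 - (4)·1.3570) / (-9) = 0.7824;  w ← (1−ω)·-1.8000 + ω·0.7824 = 1.8154

(0.3466, 1.3570, 1.8154)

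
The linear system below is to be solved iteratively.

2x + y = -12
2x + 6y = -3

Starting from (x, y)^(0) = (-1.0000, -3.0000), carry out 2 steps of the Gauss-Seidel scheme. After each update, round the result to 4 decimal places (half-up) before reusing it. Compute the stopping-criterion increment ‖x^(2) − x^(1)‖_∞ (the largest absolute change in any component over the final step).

Iteration 1:
  x = (-12 - (1)·-3.0000) / (2) = -4.5000
  y = (-3 - (2)·-4.5000) / (6) = 1.0000
Iteration 2:
  x = (-12 - (1)·1.0000) / (2) = -6.5000
  y = (-3 - (2)·-6.5000) / (6) = 1.6667
Change: (-2.0000, 0.6667) → max |·| = 2.0000

2.0000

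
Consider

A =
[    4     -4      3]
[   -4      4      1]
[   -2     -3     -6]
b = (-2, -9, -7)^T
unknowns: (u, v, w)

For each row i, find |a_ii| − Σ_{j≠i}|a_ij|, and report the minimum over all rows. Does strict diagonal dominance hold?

-3

row 1: |4| − (4+3) = -3
row 2: |4| − (4+1) = -1
row 3: |-6| − (2+3) = 1
minimum over rows = -3 → not strictly diagonally dominant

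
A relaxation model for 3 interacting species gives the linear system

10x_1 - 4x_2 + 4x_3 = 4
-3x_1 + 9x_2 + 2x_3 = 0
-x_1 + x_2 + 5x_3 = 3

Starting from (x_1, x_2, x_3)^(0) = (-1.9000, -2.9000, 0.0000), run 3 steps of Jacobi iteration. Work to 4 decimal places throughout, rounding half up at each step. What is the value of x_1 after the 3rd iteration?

Iteration 1:
  x_1 = (4 - (-4)·-2.9000 - (4)·0.0000) / (10) = -0.7600
  x_2 = (0 - (-3)·-1.9000 - (2)·0.0000) / (9) = -0.6333
  x_3 = (3 - (-1)·-1.9000 - (1)·-2.9000) / (5) = 0.8000
Iteration 2:
  x_1 = (4 - (-4)·-0.6333 - (4)·0.8000) / (10) = -0.1733
  x_2 = (0 - (-3)·-0.7600 - (2)·0.8000) / (9) = -0.4311
  x_3 = (3 - (-1)·-0.7600 - (1)·-0.6333) / (5) = 0.5747
Iteration 3:
  x_1 = (4 - (-4)·-0.4311 - (4)·0.5747) / (10) = -0.0023
  x_2 = (0 - (-3)·-0.1733 - (2)·0.5747) / (9) = -0.1855
  x_3 = (3 - (-1)·-0.1733 - (1)·-0.4311) / (5) = 0.6516

-0.0023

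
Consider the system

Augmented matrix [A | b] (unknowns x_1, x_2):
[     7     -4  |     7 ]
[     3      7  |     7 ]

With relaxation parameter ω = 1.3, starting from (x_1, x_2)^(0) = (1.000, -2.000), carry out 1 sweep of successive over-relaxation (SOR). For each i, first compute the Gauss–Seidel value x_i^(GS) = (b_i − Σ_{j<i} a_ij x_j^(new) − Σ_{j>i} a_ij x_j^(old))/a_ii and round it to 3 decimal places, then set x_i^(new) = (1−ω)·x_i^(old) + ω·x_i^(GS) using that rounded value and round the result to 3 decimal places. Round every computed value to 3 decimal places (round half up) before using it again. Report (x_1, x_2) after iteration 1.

(-0.486, 2.170)

Iteration 1:
  x_1: GS value = (7 - (-4)·-2.000) / (7) = -0.143;  x_1 ← (1−ω)·1.000 + ω·-0.143 = -0.486
  x_2: GS value = (7 - (3)·-0.486) / (7) = 1.208;  x_2 ← (1−ω)·-2.000 + ω·1.208 = 2.170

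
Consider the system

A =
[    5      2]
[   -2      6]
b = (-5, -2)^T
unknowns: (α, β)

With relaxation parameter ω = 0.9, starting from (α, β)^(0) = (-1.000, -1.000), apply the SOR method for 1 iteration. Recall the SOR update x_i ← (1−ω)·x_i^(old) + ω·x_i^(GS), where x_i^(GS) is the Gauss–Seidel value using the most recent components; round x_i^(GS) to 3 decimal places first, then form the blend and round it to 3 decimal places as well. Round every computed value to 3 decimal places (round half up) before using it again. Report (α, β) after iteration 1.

(-0.640, -0.592)

Iteration 1:
  α: GS value = (-5 - (2)·-1.000) / (5) = -0.600;  α ← (1−ω)·-1.000 + ω·-0.600 = -0.640
  β: GS value = (-2 - (-2)·-0.640) / (6) = -0.547;  β ← (1−ω)·-1.000 + ω·-0.547 = -0.592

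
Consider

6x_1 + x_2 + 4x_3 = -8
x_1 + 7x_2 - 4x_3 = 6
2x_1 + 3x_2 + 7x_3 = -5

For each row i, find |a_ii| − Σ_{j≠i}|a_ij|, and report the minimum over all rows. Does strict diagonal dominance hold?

row 1: |6| − (1+4) = 1
row 2: |7| − (1+4) = 2
row 3: |7| − (2+3) = 2
minimum over rows = 1 → strictly diagonally dominant (convergence guaranteed)

1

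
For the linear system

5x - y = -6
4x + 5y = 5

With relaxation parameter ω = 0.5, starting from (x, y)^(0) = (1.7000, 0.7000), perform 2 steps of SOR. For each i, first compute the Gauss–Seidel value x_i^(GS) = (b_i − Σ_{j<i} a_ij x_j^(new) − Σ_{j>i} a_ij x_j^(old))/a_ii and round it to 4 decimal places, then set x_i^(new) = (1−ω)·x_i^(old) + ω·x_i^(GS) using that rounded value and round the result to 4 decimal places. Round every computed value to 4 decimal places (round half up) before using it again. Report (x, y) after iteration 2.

(-0.3678, 1.0081)

Iteration 1:
  x: GS value = (-6 - (-1)·0.7000) / (5) = -1.0600;  x ← (1−ω)·1.7000 + ω·-1.0600 = 0.3200
  y: GS value = (5 - (4)·0.3200) / (5) = 0.7440;  y ← (1−ω)·0.7000 + ω·0.7440 = 0.7220
Iteration 2:
  x: GS value = (-6 - (-1)·0.7220) / (5) = -1.0556;  x ← (1−ω)·0.3200 + ω·-1.0556 = -0.3678
  y: GS value = (5 - (4)·-0.3678) / (5) = 1.2942;  y ← (1−ω)·0.7220 + ω·1.2942 = 1.0081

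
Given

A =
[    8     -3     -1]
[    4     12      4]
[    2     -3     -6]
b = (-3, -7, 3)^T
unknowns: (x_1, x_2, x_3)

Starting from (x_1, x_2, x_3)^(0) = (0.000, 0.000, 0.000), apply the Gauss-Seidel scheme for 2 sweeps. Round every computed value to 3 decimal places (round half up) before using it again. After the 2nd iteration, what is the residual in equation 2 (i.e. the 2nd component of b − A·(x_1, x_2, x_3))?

0.708

Iteration 1:
  x_1 = (-3 - (-3)·0.000 - (-1)·0.000) / (8) = -0.375
  x_2 = (-7 - (4)·-0.375 - (4)·0.000) / (12) = -0.458
  x_3 = (3 - (2)·-0.375 - (-3)·-0.458) / (-6) = -0.396
Iteration 2:
  x_1 = (-3 - (-3)·-0.458 - (-1)·-0.396) / (8) = -0.596
  x_2 = (-7 - (4)·-0.596 - (4)·-0.396) / (12) = -0.253
  x_3 = (3 - (2)·-0.596 - (-3)·-0.253) / (-6) = -0.572
Residual b − A·x = (0.437, 0.708, 0.001)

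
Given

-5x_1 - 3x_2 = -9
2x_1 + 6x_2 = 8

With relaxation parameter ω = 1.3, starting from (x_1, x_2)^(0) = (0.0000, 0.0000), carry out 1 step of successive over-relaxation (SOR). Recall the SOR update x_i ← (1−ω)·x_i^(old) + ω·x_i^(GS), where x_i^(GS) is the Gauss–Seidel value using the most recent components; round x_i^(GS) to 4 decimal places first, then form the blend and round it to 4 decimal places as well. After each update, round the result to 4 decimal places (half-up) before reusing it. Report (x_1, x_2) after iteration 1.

(2.3400, 0.7193)

Iteration 1:
  x_1: GS value = (-9 - (-3)·0.0000) / (-5) = 1.8000;  x_1 ← (1−ω)·0.0000 + ω·1.8000 = 2.3400
  x_2: GS value = (8 - (2)·2.3400) / (6) = 0.5533;  x_2 ← (1−ω)·0.0000 + ω·0.5533 = 0.7193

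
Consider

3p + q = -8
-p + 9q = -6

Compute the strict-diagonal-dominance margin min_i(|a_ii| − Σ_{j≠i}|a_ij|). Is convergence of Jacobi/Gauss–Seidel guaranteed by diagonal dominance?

2

row 1: |3| − (1) = 2
row 2: |9| − (1) = 8
minimum over rows = 2 → strictly diagonally dominant (convergence guaranteed)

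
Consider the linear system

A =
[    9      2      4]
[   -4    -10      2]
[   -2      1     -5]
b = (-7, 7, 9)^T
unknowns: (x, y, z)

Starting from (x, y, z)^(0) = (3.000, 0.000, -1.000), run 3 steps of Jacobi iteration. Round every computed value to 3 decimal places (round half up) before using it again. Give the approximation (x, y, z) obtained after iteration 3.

(0.409, -1.526, -2.442)

Iteration 1:
  x = (-7 - (2)·0.000 - (4)·-1.000) / (9) = -0.333
  y = (7 - (-4)·3.000 - (2)·-1.000) / (-10) = -2.100
  z = (9 - (-2)·3.000 - (1)·0.000) / (-5) = -3.000
Iteration 2:
  x = (-7 - (2)·-2.100 - (4)·-3.000) / (9) = 1.022
  y = (7 - (-4)·-0.333 - (2)·-3.000) / (-10) = -1.167
  z = (9 - (-2)·-0.333 - (1)·-2.100) / (-5) = -2.087
Iteration 3:
  x = (-7 - (2)·-1.167 - (4)·-2.087) / (9) = 0.409
  y = (7 - (-4)·1.022 - (2)·-2.087) / (-10) = -1.526
  z = (9 - (-2)·1.022 - (1)·-1.167) / (-5) = -2.442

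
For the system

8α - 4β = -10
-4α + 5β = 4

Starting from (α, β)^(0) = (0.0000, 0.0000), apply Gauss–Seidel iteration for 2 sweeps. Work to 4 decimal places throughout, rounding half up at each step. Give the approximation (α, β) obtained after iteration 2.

Iteration 1:
  α = (-10 - (-4)·0.0000) / (8) = -1.2500
  β = (4 - (-4)·-1.2500) / (5) = -0.2000
Iteration 2:
  α = (-10 - (-4)·-0.2000) / (8) = -1.3500
  β = (4 - (-4)·-1.3500) / (5) = -0.2800

(-1.3500, -0.2800)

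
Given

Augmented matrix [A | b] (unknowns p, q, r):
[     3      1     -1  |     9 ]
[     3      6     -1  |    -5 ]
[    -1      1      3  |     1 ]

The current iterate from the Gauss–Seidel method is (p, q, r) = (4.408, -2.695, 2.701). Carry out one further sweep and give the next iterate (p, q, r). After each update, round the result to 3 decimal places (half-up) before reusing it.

(4.799, -2.783, 2.861)

One sweep:
  p = (9 - (1)·-2.695 - (-1)·2.701) / (3) = 4.799
  q = (-5 - (3)·4.799 - (-1)·2.701) / (6) = -2.783
  r = (1 - (-1)·4.799 - (1)·-2.783) / (3) = 2.861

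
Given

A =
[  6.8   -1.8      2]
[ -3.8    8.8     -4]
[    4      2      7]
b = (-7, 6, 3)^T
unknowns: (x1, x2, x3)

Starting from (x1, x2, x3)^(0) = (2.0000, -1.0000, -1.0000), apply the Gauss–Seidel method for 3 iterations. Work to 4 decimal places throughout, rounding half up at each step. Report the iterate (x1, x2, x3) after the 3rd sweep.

(-1.1944, 0.6503, 0.9253)

Iteration 1:
  x1 = (-7 - (-1.8)·-1.0000 - (2)·-1.0000) / (6.8) = -1.0000
  x2 = (6 - (-3.8)·-1.0000 - (-4)·-1.0000) / (8.8) = -0.2045
  x3 = (3 - (4)·-1.0000 - (2)·-0.2045) / (7) = 1.0584
Iteration 2:
  x1 = (-7 - (-1.8)·-0.2045 - (2)·1.0584) / (6.8) = -1.3948
  x2 = (6 - (-3.8)·-1.3948 - (-4)·1.0584) / (8.8) = 0.5606
  x3 = (3 - (4)·-1.3948 - (2)·0.5606) / (7) = 1.0654
Iteration 3:
  x1 = (-7 - (-1.8)·0.5606 - (2)·1.0654) / (6.8) = -1.1944
  x2 = (6 - (-3.8)·-1.1944 - (-4)·1.0654) / (8.8) = 0.6503
  x3 = (3 - (4)·-1.1944 - (2)·0.6503) / (7) = 0.9253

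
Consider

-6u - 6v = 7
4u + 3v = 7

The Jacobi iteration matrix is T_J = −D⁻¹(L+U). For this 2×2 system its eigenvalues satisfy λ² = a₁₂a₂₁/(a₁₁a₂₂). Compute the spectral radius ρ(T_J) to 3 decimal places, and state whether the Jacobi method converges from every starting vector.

a₁₂a₂₁/(a₁₁a₂₂) = (-6)·(4) / ((-6)·(3)) = 1.333333
ρ = √|1.333333| = √1.333333 = 1.155
ρ > 1, so Jacobi diverges

1.155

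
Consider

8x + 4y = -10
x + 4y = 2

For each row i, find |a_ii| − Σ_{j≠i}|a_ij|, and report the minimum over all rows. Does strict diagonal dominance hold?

row 1: |8| − (4) = 4
row 2: |4| − (1) = 3
minimum over rows = 3 → strictly diagonally dominant (convergence guaranteed)

3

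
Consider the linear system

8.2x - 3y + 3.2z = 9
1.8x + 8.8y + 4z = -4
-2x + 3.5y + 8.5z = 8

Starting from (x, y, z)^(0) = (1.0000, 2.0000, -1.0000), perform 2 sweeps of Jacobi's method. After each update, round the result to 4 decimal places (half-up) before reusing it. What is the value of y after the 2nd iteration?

-1.0689

Iteration 1:
  x = (9 - (-3)·2.0000 - (3.2)·-1.0000) / (8.2) = 2.2195
  y = (-4 - (1.8)·1.0000 - (4)·-1.0000) / (8.8) = -0.2045
  z = (8 - (-2)·1.0000 - (3.5)·2.0000) / (8.5) = 0.3529
Iteration 2:
  x = (9 - (-3)·-0.2045 - (3.2)·0.3529) / (8.2) = 0.8850
  y = (-4 - (1.8)·2.2195 - (4)·0.3529) / (8.8) = -1.0689
  z = (8 - (-2)·2.2195 - (3.5)·-0.2045) / (8.5) = 1.5476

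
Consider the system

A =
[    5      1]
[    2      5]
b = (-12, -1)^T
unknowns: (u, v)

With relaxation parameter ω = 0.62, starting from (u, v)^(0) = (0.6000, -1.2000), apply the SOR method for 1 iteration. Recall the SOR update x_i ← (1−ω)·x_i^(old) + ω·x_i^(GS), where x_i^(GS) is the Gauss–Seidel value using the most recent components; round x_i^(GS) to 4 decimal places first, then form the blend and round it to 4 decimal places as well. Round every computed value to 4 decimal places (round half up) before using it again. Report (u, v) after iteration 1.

(-1.1112, -0.3044)

Iteration 1:
  u: GS value = (-12 - (1)·-1.2000) / (5) = -2.1600;  u ← (1−ω)·0.6000 + ω·-2.1600 = -1.1112
  v: GS value = (-1 - (2)·-1.1112) / (5) = 0.2445;  v ← (1−ω)·-1.2000 + ω·0.2445 = -0.3044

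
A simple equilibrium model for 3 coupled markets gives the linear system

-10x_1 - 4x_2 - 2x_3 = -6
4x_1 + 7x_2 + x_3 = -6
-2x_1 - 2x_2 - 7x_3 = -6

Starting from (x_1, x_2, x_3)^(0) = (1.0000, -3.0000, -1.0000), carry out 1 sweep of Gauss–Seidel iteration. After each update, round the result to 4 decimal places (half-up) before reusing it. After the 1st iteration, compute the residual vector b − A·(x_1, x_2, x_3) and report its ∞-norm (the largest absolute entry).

8.2042

Iteration 1:
  x_1 = (-6 - (-4)·-3.0000 - (-2)·-1.0000) / (-10) = 2.0000
  x_2 = (-6 - (4)·2.0000 - (1)·-1.0000) / (7) = -1.8571
  x_3 = (-6 - (-2)·2.0000 - (-2)·-1.8571) / (-7) = 0.8163
Residual b − A·x = (8.2042, -1.8166, -0.0001); ∞-norm = 8.2042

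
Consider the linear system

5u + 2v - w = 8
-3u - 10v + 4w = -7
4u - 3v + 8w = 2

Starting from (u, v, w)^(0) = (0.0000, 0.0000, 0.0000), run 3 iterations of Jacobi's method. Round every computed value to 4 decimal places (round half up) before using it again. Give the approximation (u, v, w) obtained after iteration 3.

(1.4145, 0.1740, -0.3150)

Iteration 1:
  u = (8 - (2)·0.0000 - (-1)·0.0000) / (5) = 1.6000
  v = (-7 - (-3)·0.0000 - (4)·0.0000) / (-10) = 0.7000
  w = (2 - (4)·0.0000 - (-3)·0.0000) / (8) = 0.2500
Iteration 2:
  u = (8 - (2)·0.7000 - (-1)·0.2500) / (5) = 1.3700
  v = (-7 - (-3)·1.6000 - (4)·0.2500) / (-10) = 0.3200
  w = (2 - (4)·1.6000 - (-3)·0.7000) / (8) = -0.2875
Iteration 3:
  u = (8 - (2)·0.3200 - (-1)·-0.2875) / (5) = 1.4145
  v = (-7 - (-3)·1.3700 - (4)·-0.2875) / (-10) = 0.1740
  w = (2 - (4)·1.3700 - (-3)·0.3200) / (8) = -0.3150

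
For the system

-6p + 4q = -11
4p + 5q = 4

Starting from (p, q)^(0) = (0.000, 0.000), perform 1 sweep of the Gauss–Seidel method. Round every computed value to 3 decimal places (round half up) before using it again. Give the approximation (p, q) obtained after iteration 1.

Iteration 1:
  p = (-11 - (4)·0.000) / (-6) = 1.833
  q = (4 - (4)·1.833) / (5) = -0.666

(1.833, -0.666)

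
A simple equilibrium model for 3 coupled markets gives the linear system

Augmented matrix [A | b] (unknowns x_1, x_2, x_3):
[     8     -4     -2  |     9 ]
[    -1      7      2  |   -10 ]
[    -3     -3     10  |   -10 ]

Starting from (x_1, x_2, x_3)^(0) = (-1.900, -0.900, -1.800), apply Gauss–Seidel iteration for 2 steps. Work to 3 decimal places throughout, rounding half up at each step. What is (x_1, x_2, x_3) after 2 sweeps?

(0.385, -1.032, -1.194)

Iteration 1:
  x_1 = (9 - (-4)·-0.900 - (-2)·-1.800) / (8) = 0.225
  x_2 = (-10 - (-1)·0.225 - (2)·-1.800) / (7) = -0.882
  x_3 = (-10 - (-3)·0.225 - (-3)·-0.882) / (10) = -1.197
Iteration 2:
  x_1 = (9 - (-4)·-0.882 - (-2)·-1.197) / (8) = 0.385
  x_2 = (-10 - (-1)·0.385 - (2)·-1.197) / (7) = -1.032
  x_3 = (-10 - (-3)·0.385 - (-3)·-1.032) / (10) = -1.194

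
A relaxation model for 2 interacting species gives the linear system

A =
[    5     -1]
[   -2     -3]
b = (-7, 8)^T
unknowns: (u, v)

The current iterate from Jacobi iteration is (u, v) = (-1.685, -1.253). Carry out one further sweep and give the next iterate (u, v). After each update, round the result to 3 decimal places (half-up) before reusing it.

(-1.651, -1.543)

One sweep:
  u = (-7 - (-1)·-1.253) / (5) = -1.651
  v = (8 - (-2)·-1.685) / (-3) = -1.543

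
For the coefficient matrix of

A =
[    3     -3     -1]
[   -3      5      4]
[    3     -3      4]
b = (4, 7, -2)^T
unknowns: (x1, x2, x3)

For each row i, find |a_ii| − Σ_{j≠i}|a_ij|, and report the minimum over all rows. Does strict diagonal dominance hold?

-2

row 1: |3| − (3+1) = -1
row 2: |5| − (3+4) = -2
row 3: |4| − (3+3) = -2
minimum over rows = -2 → not strictly diagonally dominant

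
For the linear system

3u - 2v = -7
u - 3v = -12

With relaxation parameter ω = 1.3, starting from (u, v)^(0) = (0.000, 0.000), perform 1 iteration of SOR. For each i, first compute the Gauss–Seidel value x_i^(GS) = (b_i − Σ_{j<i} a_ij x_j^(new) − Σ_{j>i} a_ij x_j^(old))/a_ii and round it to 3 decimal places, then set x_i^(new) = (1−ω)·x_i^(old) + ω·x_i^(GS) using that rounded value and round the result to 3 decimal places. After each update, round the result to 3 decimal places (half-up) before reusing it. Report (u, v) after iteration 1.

Iteration 1:
  u: GS value = (-7 - (-2)·0.000) / (3) = -2.333;  u ← (1−ω)·0.000 + ω·-2.333 = -3.033
  v: GS value = (-12 - (1)·-3.033) / (-3) = 2.989;  v ← (1−ω)·0.000 + ω·2.989 = 3.886

(-3.033, 3.886)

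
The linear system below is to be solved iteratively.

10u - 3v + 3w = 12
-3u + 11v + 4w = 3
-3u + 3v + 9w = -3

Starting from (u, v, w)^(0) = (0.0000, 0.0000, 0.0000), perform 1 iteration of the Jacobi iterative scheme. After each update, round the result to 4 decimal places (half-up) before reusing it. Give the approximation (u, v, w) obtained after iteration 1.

(1.2000, 0.2727, -0.3333)

Iteration 1:
  u = (12 - (-3)·0.0000 - (3)·0.0000) / (10) = 1.2000
  v = (3 - (-3)·0.0000 - (4)·0.0000) / (11) = 0.2727
  w = (-3 - (-3)·0.0000 - (3)·0.0000) / (9) = -0.3333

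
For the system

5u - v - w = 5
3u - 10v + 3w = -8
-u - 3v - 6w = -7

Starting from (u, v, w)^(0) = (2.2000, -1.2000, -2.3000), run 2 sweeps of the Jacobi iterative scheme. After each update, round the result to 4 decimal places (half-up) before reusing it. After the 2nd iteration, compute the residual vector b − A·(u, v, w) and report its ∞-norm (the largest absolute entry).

2.7542

Iteration 1:
  u = (5 - (-1)·-1.2000 - (-1)·-2.3000) / (5) = 0.3000
  v = (-8 - (3)·2.2000 - (3)·-2.3000) / (-10) = 0.7700
  w = (-7 - (-1)·2.2000 - (-3)·-1.2000) / (-6) = 1.4000
Iteration 2:
  u = (5 - (-1)·0.7700 - (-1)·1.4000) / (5) = 1.4340
  v = (-8 - (3)·0.3000 - (3)·1.4000) / (-10) = 1.3100
  w = (-7 - (-1)·0.3000 - (-3)·0.7700) / (-6) = 0.7317
Residual b − A·x = (-0.1283, -1.3971, 2.7542); ∞-norm = 2.7542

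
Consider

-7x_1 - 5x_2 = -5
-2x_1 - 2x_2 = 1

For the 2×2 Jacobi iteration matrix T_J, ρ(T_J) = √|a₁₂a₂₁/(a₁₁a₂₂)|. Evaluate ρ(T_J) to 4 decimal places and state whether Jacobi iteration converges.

0.8452

a₁₂a₂₁/(a₁₁a₂₂) = (-5)·(-2) / ((-7)·(-2)) = 0.714286
ρ = √|0.714286| = √0.714286 = 0.8452
ρ < 1, so Jacobi converges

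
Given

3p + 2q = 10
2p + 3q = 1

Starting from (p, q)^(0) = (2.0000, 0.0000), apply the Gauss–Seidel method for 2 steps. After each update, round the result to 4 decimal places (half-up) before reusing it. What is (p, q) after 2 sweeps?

Iteration 1:
  p = (10 - (2)·0.0000) / (3) = 3.3333
  q = (1 - (2)·3.3333) / (3) = -1.8889
Iteration 2:
  p = (10 - (2)·-1.8889) / (3) = 4.5926
  q = (1 - (2)·4.5926) / (3) = -2.7284

(4.5926, -2.7284)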